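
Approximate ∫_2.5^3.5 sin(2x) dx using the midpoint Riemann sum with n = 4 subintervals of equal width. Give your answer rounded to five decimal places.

-0.23759

Δx = (3.5 − 2.5)/4 = 0.25.
Midpoints: 2.625, 2.875, 3.125, 3.375.
f(2.625) ≈ -0.85893, f(2.875) ≈ -0.50828, f(3.125) ≈ -0.03318, f(3.375) ≈ 0.45004.
Sum = Δx · [f(2.625) + f(2.875) + f(3.125) + f(3.375)].
Sum ≈ -0.23759.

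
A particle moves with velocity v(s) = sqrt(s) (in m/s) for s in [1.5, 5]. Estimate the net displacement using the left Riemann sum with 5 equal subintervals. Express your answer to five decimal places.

5.86735

Δs = (5 − 1.5)/5 = 0.7.
Left endpoints: 1.5, 2.2, 2.9, 3.6, 4.3.
v(1.5) ≈ 1.22474, v(2.2) ≈ 1.48324, v(2.9) ≈ 1.70294, v(3.6) ≈ 1.89737, v(4.3) ≈ 2.07364.
Sum = Δs · [v(1.5) + v(2.2) + v(2.9) + v(3.6) + v(4.3)].
Sum ≈ 5.86735.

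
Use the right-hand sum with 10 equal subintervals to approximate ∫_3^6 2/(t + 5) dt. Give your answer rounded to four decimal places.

0.6268

Δt = (6 − 3)/10 = 0.3.
Right endpoints: 3.3, 3.6, 3.9, 4.2, 4.5, 4.8, 5.1, 5.4, 5.7, 6.
f(3.3) = 20/83, f(3.6) = 10/43, f(3.9) = 20/89, f(4.2) = 5/23, f(4.5) = 4/19, f(4.8) = 10/49, f(5.1) = 20/101, f(5.4) = 5/26, f(5.7) = 20/107, f(6) = 2/11.
Sum = Δt · [f(3.3) + f(3.6) + f(3.9) + ...].
Sum ≈ 0.6268.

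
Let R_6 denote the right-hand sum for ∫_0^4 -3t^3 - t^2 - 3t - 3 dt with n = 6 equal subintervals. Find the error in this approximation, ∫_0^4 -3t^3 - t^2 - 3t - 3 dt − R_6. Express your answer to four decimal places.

Exact integral: ∫_0^4 f(t) dt ≈ -249.333333.
R_6 ≈ -328.296296.
Error ≈ -249.333333 − (-328.296296) ≈ 78.9630.

78.9630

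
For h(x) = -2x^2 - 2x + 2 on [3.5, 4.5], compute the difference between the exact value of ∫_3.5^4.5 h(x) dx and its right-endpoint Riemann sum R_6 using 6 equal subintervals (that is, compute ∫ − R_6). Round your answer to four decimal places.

Exact integral: ∫_3.5^4.5 h(x) dx ≈ -38.166667.
R_6 ≈ -39.675926.
Error ≈ -38.166667 − (-39.675926) ≈ 1.5093.

1.5093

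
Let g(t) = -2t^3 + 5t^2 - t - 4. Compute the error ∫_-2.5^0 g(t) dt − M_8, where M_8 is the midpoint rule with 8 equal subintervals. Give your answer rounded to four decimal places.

0.2543

Exact integral: ∫_-2.5^0 g(t) dt ≈ 38.697917.
M_8 ≈ 38.443604.
Error ≈ 38.697917 − 38.443604 ≈ 0.2543.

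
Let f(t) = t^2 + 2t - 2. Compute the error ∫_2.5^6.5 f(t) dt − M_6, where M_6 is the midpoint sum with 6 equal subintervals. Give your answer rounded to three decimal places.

Exact integral: ∫_2.5^6.5 f(t) dt ≈ 114.33333.
M_6 ≈ 114.18519.
Error ≈ 114.33333 − 114.18519 ≈ 0.148.

0.148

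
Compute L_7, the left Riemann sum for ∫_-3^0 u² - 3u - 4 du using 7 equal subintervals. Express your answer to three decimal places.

14.449

Δu = (0 − (-3))/7 = 3/7.
Left endpoints: -3, -18/7, -15/7, -12/7, -9/7, -6/7, -3/7.
f(-3) = 14, f(-18/7) = 506/49, f(-15/7) = 344/49, f(-12/7) = 200/49, f(-9/7) = 74/49, f(-6/7) = -34/49, f(-3/7) = -124/49.
Sum = Δu · [f(-3) + f(-18/7) + f(-15/7) + ...].
Sum ≈ 14.449.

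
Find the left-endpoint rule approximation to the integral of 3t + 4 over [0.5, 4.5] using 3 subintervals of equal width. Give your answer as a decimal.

Δt = (4.5 − 0.5)/3 = 4/3.
Left endpoints: 0.5, 11/6, 19/6.
f(0.5) = 5.5, f(11/6) = 9.5, f(19/6) = 13.5.
Sum = Δt · [f(0.5) + f(11/6) + f(19/6)].
Sum = 38.

38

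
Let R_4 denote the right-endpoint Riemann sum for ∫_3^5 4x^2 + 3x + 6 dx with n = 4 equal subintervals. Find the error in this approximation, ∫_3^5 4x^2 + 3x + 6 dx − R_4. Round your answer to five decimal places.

-17.83333

Exact integral: ∫_3^5 f(x) dx ≈ 166.6666667.
R_4 = 184.5.
Error ≈ 166.6666667 − 184.5 ≈ -17.83333.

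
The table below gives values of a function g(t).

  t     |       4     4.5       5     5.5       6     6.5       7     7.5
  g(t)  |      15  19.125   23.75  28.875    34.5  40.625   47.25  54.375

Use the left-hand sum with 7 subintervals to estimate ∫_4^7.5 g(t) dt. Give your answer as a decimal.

Δt = 0.5.
Sum = 0.5·[15 + 19.125 + 23.75 + 28.875 + 34.5 + 40.625 + 47.25] = 104.5625.

104.5625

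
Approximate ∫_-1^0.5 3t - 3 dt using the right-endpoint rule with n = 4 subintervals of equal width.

Δt = (0.5 − (-1))/4 = 0.375.
Right endpoints: -0.625, -0.25, 0.125, 0.5.
f(-0.625) = -4.875, f(-0.25) = -3.75, f(0.125) = -2.625, f(0.5) = -1.5.
Sum = Δt · [f(-0.625) + f(-0.25) + f(0.125) + f(0.5)].
Sum = -4.78125.

-4.78125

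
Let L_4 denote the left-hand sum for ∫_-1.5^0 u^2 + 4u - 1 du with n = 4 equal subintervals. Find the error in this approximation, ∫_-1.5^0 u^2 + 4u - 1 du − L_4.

Exact integral: ∫_-1.5^0 f(u) du = -4.875.
L_4 = -5.54296875.
Error = -4.875 − (-5.54296875) = 0.66796875.

0.66796875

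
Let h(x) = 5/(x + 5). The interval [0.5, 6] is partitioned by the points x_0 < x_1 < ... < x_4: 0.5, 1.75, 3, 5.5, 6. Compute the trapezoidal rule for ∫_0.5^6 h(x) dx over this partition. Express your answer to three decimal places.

Subinterval widths: 1.25, 1.25, 2.5, 0.5.
h(0.5) = 10/11, h(1.75) = 20/27, h(3) = 0.625, h(5.5) = 10/21, h(6) = 5/11.
On each subinterval the trapezoid contributes (Δx_i/2)·[h(x_{i-1}) + h(x_i)].
Sum ≈ 3.494.

3.494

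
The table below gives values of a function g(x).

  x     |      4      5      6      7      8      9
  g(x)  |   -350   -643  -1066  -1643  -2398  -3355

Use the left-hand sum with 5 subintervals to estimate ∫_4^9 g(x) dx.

Δx = 1.
Sum = 1·[(-350) + (-643) + (-1066) + (-1643) + (-2398)] = -6100.

-6100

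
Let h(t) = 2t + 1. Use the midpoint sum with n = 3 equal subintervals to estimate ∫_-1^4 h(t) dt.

20

Δt = (4 − (-1))/3 = 5/3.
Midpoints: -1/6, 1.5, 19/6.
h(-1/6) = 2/3, h(1.5) = 4, h(19/6) = 22/3.
Sum = Δt · [h(-1/6) + h(1.5) + h(19/6)].
Sum = 20.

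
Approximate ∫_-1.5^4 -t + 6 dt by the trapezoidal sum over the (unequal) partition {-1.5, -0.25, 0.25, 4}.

26.125

Subinterval widths: 1.25, 0.5, 3.75.
f(-1.5) = 7.5, f(-0.25) = 6.25, f(0.25) = 5.75, f(4) = 2.
On each subinterval the trapezoid contributes (Δt_i/2)·[f(t_{i-1}) + f(t_i)].
Sum = 26.125.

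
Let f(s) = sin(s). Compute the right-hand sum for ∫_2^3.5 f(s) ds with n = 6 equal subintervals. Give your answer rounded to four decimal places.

0.3601

Δs = (3.5 − 2)/6 = 0.25.
Right endpoints: 2.25, 2.5, 2.75, 3, 3.25, 3.5.
f(2.25) ≈ 0.7781, f(2.5) ≈ 0.5985, f(2.75) ≈ 0.3817, f(3) ≈ 0.1411, f(3.25) ≈ -0.1082, f(3.5) ≈ -0.3508.
Sum = Δs · [f(2.25) + f(2.5) + f(2.75) + ...].
Sum ≈ 0.3601.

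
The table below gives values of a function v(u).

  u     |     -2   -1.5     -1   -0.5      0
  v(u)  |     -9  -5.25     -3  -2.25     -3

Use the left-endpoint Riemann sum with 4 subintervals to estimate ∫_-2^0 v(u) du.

-9.75

Δu = 0.5.
Sum = 0.5·[(-9) + (-5.25) + (-3) + (-2.25)] = -9.75.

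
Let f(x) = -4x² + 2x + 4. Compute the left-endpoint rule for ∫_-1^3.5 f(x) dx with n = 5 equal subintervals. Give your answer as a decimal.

Δx = (3.5 − (-1))/5 = 0.9.
Left endpoints: -1, -0.1, 0.8, 1.7, 2.6.
f(-1) = -2, f(-0.1) = 3.76, f(0.8) = 3.04, f(1.7) = -4.16, f(2.6) = -17.84.
Sum = Δx · [f(-1) + f(-0.1) + f(0.8) + f(1.7) + f(2.6)].
Sum = -15.48.

-15.48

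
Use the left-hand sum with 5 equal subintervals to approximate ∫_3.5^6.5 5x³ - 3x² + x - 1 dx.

Δx = (6.5 − 3.5)/5 = 0.6.
Left endpoints: 3.5, 4.1, 4.7, 5.3, 5.9.
f(3.5) = 180.125, f(4.1) = 297.275, f(4.7) = 456.545, f(5.3) = 664.415, f(5.9) = 927.365.
Sum = Δx · [f(3.5) + f(4.1) + f(4.7) + f(5.3) + f(5.9)].
Sum = 1515.435.

1515.435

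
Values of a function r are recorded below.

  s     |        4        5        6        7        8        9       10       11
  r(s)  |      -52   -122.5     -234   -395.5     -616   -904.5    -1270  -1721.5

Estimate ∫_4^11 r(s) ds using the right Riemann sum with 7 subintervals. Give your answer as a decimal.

-5264

Δs = 1.
Sum = 1·[(-122.5) + (-234) + (-395.5) + (-616) + (-904.5) + (-1270) + (-1721.5)] = -5264.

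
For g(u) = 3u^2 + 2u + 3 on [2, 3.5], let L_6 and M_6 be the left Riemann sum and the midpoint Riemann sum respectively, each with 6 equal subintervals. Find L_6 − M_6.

-3.3984375

L_6 = 44.203125.
M_6 = 47.6015625.
L_6 − M_6 = -3.3984375.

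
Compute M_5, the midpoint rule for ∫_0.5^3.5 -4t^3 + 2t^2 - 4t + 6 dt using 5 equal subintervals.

-125.52

Δt = (3.5 − 0.5)/5 = 0.6.
Midpoints: 0.8, 1.4, 2, 2.6, 3.2.
f(0.8) = 2.032, f(1.4) = -6.656, f(2) = -26, f(2.6) = -61.184, f(3.2) = -117.392.
Sum = Δt · [f(0.8) + f(1.4) + f(2) + f(2.6) + f(3.2)].
Sum = -125.52.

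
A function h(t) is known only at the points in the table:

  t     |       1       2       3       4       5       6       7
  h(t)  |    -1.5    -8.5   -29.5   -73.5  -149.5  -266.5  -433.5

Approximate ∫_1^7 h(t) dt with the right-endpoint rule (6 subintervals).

-961

Δt = 1.
Sum = 1·[(-8.5) + (-29.5) + (-73.5) + (-149.5) + (-266.5) + (-433.5)] = -961.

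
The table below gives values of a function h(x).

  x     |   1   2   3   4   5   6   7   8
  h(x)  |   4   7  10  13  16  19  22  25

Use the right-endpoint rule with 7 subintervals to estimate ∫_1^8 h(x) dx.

112

Δx = 1.
Sum = 1·[7 + 10 + 13 + 16 + 19 + 22 + 25] = 112.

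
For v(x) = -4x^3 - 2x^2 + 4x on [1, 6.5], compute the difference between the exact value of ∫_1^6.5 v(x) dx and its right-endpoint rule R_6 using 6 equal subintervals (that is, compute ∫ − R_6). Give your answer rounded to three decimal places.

565.577

Exact integral: ∫_1^6.5 v(x) dx ≈ -1883.97917.
R_6 ≈ -2449.55613.
Error ≈ -1883.97917 − (-2449.55613) ≈ 565.577.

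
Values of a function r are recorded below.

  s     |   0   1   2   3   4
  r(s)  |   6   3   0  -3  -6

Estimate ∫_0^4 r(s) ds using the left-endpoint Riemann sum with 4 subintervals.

6

Δs = 1.
Sum = 1·[6 + 3 + 0 + (-3)] = 6.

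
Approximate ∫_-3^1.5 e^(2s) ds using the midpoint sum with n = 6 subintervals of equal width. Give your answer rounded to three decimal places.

9.158

Δs = (1.5 − (-3))/6 = 0.75.
Midpoints: -2.625, -1.875, -1.125, -0.375, 0.375, 1.125.
f(-2.625) ≈ 0.005, f(-1.875) ≈ 0.024, f(-1.125) ≈ 0.105, f(-0.375) ≈ 0.472, f(0.375) ≈ 2.117, f(1.125) ≈ 9.488.
Sum = Δs · [f(-2.625) + f(-1.875) + f(-1.125) + ...].
Sum ≈ 9.158.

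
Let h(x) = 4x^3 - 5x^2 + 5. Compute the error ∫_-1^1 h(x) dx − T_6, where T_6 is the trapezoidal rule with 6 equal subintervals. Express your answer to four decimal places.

0.1852

Exact integral: ∫_-1^1 h(x) dx ≈ 6.666667.
T_6 ≈ 6.481481.
Error ≈ 6.666667 − 6.481481 ≈ 0.1852.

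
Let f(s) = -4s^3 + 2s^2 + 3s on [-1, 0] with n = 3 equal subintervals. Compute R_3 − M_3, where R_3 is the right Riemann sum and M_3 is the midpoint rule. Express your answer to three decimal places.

-0.278

R_3 ≈ -0.18519.
M_3 ≈ 0.09259.
R_3 − M_3 ≈ -0.278.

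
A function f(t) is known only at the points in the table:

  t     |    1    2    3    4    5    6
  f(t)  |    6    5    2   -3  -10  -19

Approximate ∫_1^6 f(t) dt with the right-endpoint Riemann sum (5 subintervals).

-25

Δt = 1.
Sum = 1·[5 + 2 + (-3) + (-10) + (-19)] = -25.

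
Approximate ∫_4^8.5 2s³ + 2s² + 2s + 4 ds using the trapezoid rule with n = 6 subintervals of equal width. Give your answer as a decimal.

2939.6953125

Δs = (8.5 − 4)/6 = 0.75.
f(4) = 172, f(4.75) = 272.96875, f(5.5) = 408.25, f(6.25) = 582.90625, f(7) = 802, f(7.75) = 1070.59375, f(8.5) = 1393.75.
T_6 = (Δs/2)·[f(s_0) + 2f(s_1) + ... + 2f(s_{5}) + f(s_6)].
Sum = 2939.6953125.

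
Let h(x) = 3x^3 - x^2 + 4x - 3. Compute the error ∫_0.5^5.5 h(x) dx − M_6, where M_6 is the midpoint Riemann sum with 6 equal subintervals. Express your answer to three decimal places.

7.523

Exact integral: ∫_0.5^5.5 h(x) dx ≈ 675.83333.
M_6 ≈ 668.31019.
Error ≈ 675.83333 − 668.31019 ≈ 7.523.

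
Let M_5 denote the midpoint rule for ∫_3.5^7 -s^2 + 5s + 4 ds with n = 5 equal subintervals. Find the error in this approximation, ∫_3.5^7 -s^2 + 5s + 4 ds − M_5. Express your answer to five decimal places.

Exact integral: ∫_3.5^7 f(s) ds ≈ 5.8333333.
M_5 = 5.97625.
Error ≈ 5.8333333 − 5.97625 ≈ -0.14292.

-0.14292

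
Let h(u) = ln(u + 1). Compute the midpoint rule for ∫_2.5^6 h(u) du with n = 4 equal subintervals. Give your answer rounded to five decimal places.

5.74123

Δu = (6 − 2.5)/4 = 0.875.
Midpoints: 2.9375, 3.8125, 4.6875, 5.5625.
h(2.9375) ≈ 1.37055, h(3.8125) ≈ 1.57122, h(4.6875) ≈ 1.73827, h(5.5625) ≈ 1.88137.
Sum = Δu · [h(2.9375) + h(3.8125) + h(4.6875) + h(5.5625)].
Sum ≈ 5.74123.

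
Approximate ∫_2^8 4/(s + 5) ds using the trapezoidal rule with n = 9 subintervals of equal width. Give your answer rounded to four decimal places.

Δs = (8 − 2)/9 = 2/3.
f(2) = 4/7, f(8/3) = 12/23, f(10/3) = 0.48, f(4) = 4/9, f(14/3) = 12/29, f(16/3) = 12/31, f(6) = 4/11, f(20/3) = 12/35, f(22/3) = 12/37, f(8) = 4/13.
T_9 = (Δs/2)·[f(s_0) + 2f(s_1) + ... + 2f(s_{8}) + f(s_9)].
Sum ≈ 2.4783.

2.4783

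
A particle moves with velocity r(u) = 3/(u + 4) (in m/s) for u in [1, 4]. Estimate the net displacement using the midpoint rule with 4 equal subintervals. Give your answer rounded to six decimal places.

1.408306

Δu = (4 − 1)/4 = 0.75.
Midpoints: 1.375, 2.125, 2.875, 3.625.
r(1.375) = 24/43, r(2.125) = 24/49, r(2.875) = 24/55, r(3.625) = 24/61.
Sum = Δu · [r(1.375) + r(2.125) + r(2.875) + r(3.625)].
Sum ≈ 1.408306.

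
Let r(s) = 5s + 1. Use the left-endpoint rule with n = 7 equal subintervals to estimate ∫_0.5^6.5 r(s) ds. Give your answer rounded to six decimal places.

98.142857

Δs = (6.5 − 0.5)/7 = 6/7.
Left endpoints: 0.5, 19/14, 31/14, 43/14, 55/14, 67/14, 79/14.
r(0.5) = 3.5, r(19/14) = 109/14, r(31/14) = 169/14, r(43/14) = 229/14, r(55/14) = 289/14, r(67/14) = 349/14, r(79/14) = 409/14.
Sum = Δs · [r(0.5) + r(19/14) + r(31/14) + ...].
Sum ≈ 98.142857.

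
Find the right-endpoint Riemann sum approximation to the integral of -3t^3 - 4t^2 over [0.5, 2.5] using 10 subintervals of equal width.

Δt = (2.5 − 0.5)/10 = 0.2.
Right endpoints: 0.7, 0.9, 1.1, 1.3, 1.5, 1.7, 1.9, 2.1, 2.3, 2.5.
f(0.7) = -2.989, f(0.9) = -5.427, f(1.1) = -8.833, f(1.3) = -13.351, f(1.5) = -19.125, f(1.7) = -26.299, f(1.9) = -35.017, f(2.1) = -45.423, f(2.3) = -57.661, f(2.5) = -71.875.
Sum = Δt · [f(0.7) + f(0.9) + f(1.1) + ...].
Sum = -57.2.

-57.2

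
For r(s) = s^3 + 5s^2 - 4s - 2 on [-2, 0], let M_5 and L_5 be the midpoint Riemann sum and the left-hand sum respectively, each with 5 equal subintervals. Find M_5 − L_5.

M_5 = 13.28.
L_5 = 17.44.
M_5 − L_5 = -4.16.

-4.16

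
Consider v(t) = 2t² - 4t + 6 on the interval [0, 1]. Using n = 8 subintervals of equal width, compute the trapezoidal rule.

4.671875

Δt = (1 − 0)/8 = 0.125.
v(0) = 6, v(0.125) = 5.53125, v(0.25) = 5.125, v(0.375) = 4.78125, v(0.5) = 4.5, v(0.625) = 4.28125, v(0.75) = 4.125, v(0.875) = 4.03125, v(1) = 4.
T_8 = (Δt/2)·[v(t_0) + 2v(t_1) + ... + 2v(t_{7}) + v(t_8)].
Sum = 4.671875.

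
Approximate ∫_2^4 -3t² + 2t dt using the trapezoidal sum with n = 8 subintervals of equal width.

Δt = (4 − 2)/8 = 0.25.
f(2) = -8, f(2.25) = -10.6875, f(2.5) = -13.75, f(2.75) = -17.1875, f(3) = -21, f(3.25) = -25.1875, f(3.5) = -29.75, f(3.75) = -34.6875, f(4) = -40.
T_8 = (Δt/2)·[f(t_0) + 2f(t_1) + ... + 2f(t_{7}) + f(t_8)].
Sum = -44.0625.

-44.0625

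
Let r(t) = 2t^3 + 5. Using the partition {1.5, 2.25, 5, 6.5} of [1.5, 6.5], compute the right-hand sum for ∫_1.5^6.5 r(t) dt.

1553.4609375

Subinterval widths: 0.75, 2.75, 1.5.
Right endpoints: 2.25, 5, 6.5.
r(2.25) = 27.78125, r(5) = 255, r(6.5) = 554.25.
Sum = Σ Δt_i · r(t_i).
Sum = 1553.4609375.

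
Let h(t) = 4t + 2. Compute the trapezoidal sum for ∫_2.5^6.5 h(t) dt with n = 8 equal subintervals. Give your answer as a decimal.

80

Δt = (6.5 − 2.5)/8 = 0.5.
h(2.5) = 12, h(3) = 14, h(3.5) = 16, h(4) = 18, h(4.5) = 20, h(5) = 22, h(5.5) = 24, h(6) = 26, h(6.5) = 28.
T_8 = (Δt/2)·[h(t_0) + 2h(t_1) + ... + 2h(t_{7}) + h(t_8)].
Sum = 80.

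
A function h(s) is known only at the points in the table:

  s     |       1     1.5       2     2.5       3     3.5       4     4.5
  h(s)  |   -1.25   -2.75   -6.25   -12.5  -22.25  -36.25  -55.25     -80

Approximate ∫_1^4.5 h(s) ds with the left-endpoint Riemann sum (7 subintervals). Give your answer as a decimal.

-68.25

Δs = 0.5.
Sum = 0.5·[(-1.25) + (-2.75) + (-6.25) + (-12.5) + (-22.25) + (-36.25) + (-55.25)] = -68.25.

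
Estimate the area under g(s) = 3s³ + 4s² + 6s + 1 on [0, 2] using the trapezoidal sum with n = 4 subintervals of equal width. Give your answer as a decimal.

37.75

Δs = (2 − 0)/4 = 0.5.
g(0) = 1, g(0.5) = 5.375, g(1) = 14, g(1.5) = 29.125, g(2) = 53.
T_4 = (Δs/2)·[g(s_0) + 2g(s_1) + 2g(s_2) + 2g(s_3) + g(s_4)].
Sum = 37.75.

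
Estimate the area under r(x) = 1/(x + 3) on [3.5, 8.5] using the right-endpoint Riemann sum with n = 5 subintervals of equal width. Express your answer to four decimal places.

0.5384

Δx = (8.5 − 3.5)/5 = 1.
Right endpoints: 4.5, 5.5, 6.5, 7.5, 8.5.
r(4.5) = 2/15, r(5.5) = 2/17, r(6.5) = 2/19, r(7.5) = 2/21, r(8.5) = 2/23.
Sum = Δx · [r(4.5) + r(5.5) + r(6.5) + r(7.5) + r(8.5)].
Sum ≈ 0.5384.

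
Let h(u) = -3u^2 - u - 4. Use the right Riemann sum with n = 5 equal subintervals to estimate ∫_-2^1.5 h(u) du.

Δu = (1.5 − (-2))/5 = 0.7.
Right endpoints: -1.3, -0.6, 0.1, 0.8, 1.5.
h(-1.3) = -7.77, h(-0.6) = -4.48, h(0.1) = -4.13, h(0.8) = -6.72, h(1.5) = -12.25.
Sum = Δu · [h(-1.3) + h(-0.6) + h(0.1) + h(0.8) + h(1.5)].
Sum = -24.745.

-24.745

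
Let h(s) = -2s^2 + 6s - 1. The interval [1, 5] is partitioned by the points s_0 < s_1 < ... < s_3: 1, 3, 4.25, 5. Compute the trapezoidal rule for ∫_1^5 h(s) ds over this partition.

-18.125

Subinterval widths: 2, 1.25, 0.75.
h(1) = 3, h(3) = -1, h(4.25) = -11.625, h(5) = -21.
On each subinterval the trapezoid contributes (Δs_i/2)·[h(s_{i-1}) + h(s_i)].
Sum = -18.125.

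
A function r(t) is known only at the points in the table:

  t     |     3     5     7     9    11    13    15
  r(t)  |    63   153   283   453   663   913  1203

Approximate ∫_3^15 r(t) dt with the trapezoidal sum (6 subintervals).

Δt = 2.
T_6 = (2/2)·[63 + 2·153 + 2·283 + 2·453 + 2·663 + 2·913 + 1203] = 6196.

6196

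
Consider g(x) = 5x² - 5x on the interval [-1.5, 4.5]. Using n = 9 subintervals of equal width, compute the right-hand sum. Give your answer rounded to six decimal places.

Δx = (4.5 − (-1.5))/9 = 2/3.
Right endpoints: -5/6, -1/6, 0.5, 7/6, 11/6, 2.5, 19/6, 23/6, 4.5.
g(-5/6) = 275/36, g(-1/6) = 35/36, g(0.5) = -1.25, g(7/6) = 35/36, g(11/6) = 275/36, g(2.5) = 18.75, g(19/6) = 1235/36, g(23/6) = 1955/36, g(4.5) = 78.75.
Sum = Δx · [g(-5/6) + g(-1/6) + g(0.5) + ...].
Sum ≈ 134.722222.

134.722222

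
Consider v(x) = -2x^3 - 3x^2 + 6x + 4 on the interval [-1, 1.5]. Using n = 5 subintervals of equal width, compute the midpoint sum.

Δx = (1.5 − (-1))/5 = 0.5.
Midpoints: -0.75, -0.25, 0.25, 0.75, 1.25.
v(-0.75) = -1.34375, v(-0.25) = 2.34375, v(0.25) = 5.28125, v(0.75) = 5.96875, v(1.25) = 2.90625.
Sum = Δx · [v(-0.75) + v(-0.25) + v(0.25) + v(0.75) + v(1.25)].
Sum = 7.578125.

7.578125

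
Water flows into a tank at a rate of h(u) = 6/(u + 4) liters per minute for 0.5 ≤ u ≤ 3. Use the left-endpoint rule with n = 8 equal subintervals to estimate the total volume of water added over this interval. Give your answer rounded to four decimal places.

2.7268

Δu = (3 − 0.5)/8 = 0.3125.
Left endpoints: 0.5, 0.8125, 1.125, 1.4375, 1.75, 2.0625, 2.375, 2.6875.
h(0.5) = 4/3, h(0.8125) = 96/77, h(1.125) = 48/41, h(1.4375) = 32/29, h(1.75) = 24/23, h(2.0625) = 96/97, h(2.375) = 16/17, h(2.6875) = 96/107.
Sum = Δu · [h(0.5) + h(0.8125) + h(1.125) + ...].
Sum ≈ 2.7268.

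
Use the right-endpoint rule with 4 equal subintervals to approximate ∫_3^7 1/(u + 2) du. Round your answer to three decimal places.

Δu = (7 − 3)/4 = 1.
Right endpoints: 4, 5, 6, 7.
f(4) = 1/6, f(5) = 1/7, f(6) = 0.125, f(7) = 1/9.
Sum = Δu · [f(4) + f(5) + f(6) + f(7)].
Sum ≈ 0.546.

0.546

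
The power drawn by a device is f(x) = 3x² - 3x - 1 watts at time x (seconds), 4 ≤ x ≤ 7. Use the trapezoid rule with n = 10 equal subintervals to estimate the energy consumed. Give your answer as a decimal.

Δx = (7 − 4)/10 = 0.3.
f(4) = 35, f(4.3) = 41.57, f(4.6) = 48.68, f(4.9) = 56.33, f(5.2) = 64.52, f(5.5) = 73.25, f(5.8) = 82.52, f(6.1) = 92.33, f(6.4) = 102.68, f(6.7) = 113.57, f(7) = 125.
T_10 = (Δx/2)·[f(x_0) + 2f(x_1) + ... + 2f(x_{9}) + f(x_10)].
Sum = 226.635.

226.635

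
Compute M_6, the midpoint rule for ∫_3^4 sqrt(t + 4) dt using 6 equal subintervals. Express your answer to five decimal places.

2.73812

Δt = (4 − 3)/6 = 1/6.
Midpoints: 37/12, 3.25, 41/12, 43/12, 3.75, 47/12.
f(37/12) ≈ 2.66145, f(3.25) ≈ 2.69258, f(41/12) ≈ 2.72336, f(43/12) ≈ 2.75379, f(3.75) ≈ 2.78388, f(47/12) ≈ 2.81366.
Sum = Δt · [f(37/12) + f(3.25) + f(41/12) + ...].
Sum ≈ 2.73812.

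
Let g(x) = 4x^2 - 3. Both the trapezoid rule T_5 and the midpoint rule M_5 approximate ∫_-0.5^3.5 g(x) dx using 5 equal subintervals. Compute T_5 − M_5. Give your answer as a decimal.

T_5 = 47.04.
M_5 = 44.48.
T_5 − M_5 = 2.56.

2.56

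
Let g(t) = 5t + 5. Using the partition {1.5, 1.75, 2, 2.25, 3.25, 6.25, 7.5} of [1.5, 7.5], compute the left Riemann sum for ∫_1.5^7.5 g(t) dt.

135.625

Subinterval widths: 0.25, 0.25, 0.25, 1, 3, 1.25.
Left endpoints: 1.5, 1.75, 2, 2.25, 3.25, 6.25.
g(1.5) = 12.5, g(1.75) = 13.75, g(2) = 15, g(2.25) = 16.25, g(3.25) = 21.25, g(6.25) = 36.25.
Sum = Σ Δt_i · g(t_i).
Sum = 135.625.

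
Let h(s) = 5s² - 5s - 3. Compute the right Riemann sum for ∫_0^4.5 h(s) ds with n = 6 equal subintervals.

Δs = (4.5 − 0)/6 = 0.75.
Right endpoints: 0.75, 1.5, 2.25, 3, 3.75, 4.5.
h(0.75) = -3.9375, h(1.5) = 0.75, h(2.25) = 11.0625, h(3) = 27, h(3.75) = 48.5625, h(4.5) = 75.75.
Sum = Δs · [h(0.75) + h(1.5) + h(2.25) + ...].
Sum = 119.390625.

119.390625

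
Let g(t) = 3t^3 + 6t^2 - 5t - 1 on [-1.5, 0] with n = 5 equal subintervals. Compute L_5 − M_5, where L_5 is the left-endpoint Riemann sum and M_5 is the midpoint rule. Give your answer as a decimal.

L_5 = 8.6925.
M_5 = 7.0865625.
L_5 − M_5 = 1.6059375.

1.6059375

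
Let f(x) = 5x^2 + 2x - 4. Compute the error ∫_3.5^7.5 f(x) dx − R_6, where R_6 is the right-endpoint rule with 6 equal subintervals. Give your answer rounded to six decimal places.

-77.481481

Exact integral: ∫_3.5^7.5 f(x) dx ≈ 659.66666667.
R_6 ≈ 737.14814815.
Error ≈ 659.66666667 − 737.14814815 ≈ -77.481481.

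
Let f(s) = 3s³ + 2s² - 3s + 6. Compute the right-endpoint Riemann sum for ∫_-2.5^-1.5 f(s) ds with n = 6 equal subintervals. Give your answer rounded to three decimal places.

Δs = (-1.5 − (-2.5))/6 = 1/6.
Right endpoints: -7/3, -13/6, -2, -11/6, -5/3, -1.5.
f(-7/3) = -128/9, f(-13/6) = -8.625, f(-2) = -4, f(-11/6) = -19/72, f(-5/3) = 8/3, f(-1.5) = 4.875.
Sum = Δs · [f(-7/3) + f(-13/6) + f(-2) + ...].
Sum ≈ -3.262.

-3.262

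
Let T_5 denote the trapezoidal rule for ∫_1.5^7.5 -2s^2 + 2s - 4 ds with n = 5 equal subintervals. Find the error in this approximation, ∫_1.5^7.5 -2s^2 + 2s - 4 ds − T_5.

2.88

Exact integral: ∫_1.5^7.5 f(s) ds = -249.
T_5 = -251.88.
Error = -249 − (-251.88) = 2.88.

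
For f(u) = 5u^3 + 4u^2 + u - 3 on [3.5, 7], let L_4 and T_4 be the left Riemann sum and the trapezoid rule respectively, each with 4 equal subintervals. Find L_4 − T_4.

L_4 ≈ 2536.303711.
T_4 ≈ 3258.670898.
L_4 − T_4 = -722.3671875.

-722.3671875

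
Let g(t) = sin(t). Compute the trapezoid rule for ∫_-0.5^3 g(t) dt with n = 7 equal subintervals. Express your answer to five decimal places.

Δt = (3 − (-0.5))/7 = 0.5.
g(-0.5) ≈ -0.47943, g(0) ≈ 0.00000, g(0.5) ≈ 0.47943, g(1) ≈ 0.84147, g(1.5) ≈ 0.99749, g(2) ≈ 0.90930, g(2.5) ≈ 0.59847, g(3) ≈ 0.14112.
T_7 = (Δt/2)·[g(t_0) + 2g(t_1) + ... + 2g(t_{6}) + g(t_7)].
Sum ≈ 1.82850.

1.82850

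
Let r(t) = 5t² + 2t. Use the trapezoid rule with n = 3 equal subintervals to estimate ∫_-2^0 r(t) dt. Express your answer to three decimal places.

10.074

Δt = (0 − (-2))/3 = 2/3.
r(-2) = 16, r(-4/3) = 56/9, r(-2/3) = 8/9, r(0) = 0.
T_3 = (Δt/2)·[r(t_0) + 2r(t_1) + 2r(t_2) + r(t_3)].
Sum ≈ 10.074.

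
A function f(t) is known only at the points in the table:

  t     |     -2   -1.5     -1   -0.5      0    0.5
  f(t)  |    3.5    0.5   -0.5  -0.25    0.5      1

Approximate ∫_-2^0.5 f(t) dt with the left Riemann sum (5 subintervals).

Δt = 0.5.
Sum = 0.5·[3.5 + 0.5 + (-0.5) + (-0.25) + 0.5] = 1.875.

1.875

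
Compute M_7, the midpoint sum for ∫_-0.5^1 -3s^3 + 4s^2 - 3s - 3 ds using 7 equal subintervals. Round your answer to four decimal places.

Δs = (1 − (-0.5))/7 = 3/14.
Midpoints: -11/28, -5/28, 1/28, 0.25, 13/28, 19/28, 25/28.
f(-11/28) = -22439/21952, f(-5/28) = -50921/21952, f(1/28) = -68099/21952, f(0.25) = -3.546875, f(13/28) = -84095/21952, f(19/28) = -90689/21952, f(25/28) = -101531/21952.
Sum = Δs · [f(-11/28) + f(-5/28) + f(1/28) + ...].
Sum ≈ -4.8382.

-4.8382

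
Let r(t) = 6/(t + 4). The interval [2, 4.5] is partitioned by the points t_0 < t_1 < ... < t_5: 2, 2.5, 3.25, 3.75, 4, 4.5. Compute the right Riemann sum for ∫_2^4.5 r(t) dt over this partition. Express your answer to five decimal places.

2.00977

Subinterval widths: 0.5, 0.75, 0.5, 0.25, 0.5.
Right endpoints: 2.5, 3.25, 3.75, 4, 4.5.
r(2.5) = 12/13, r(3.25) = 24/29, r(3.75) = 24/31, r(4) = 0.75, r(4.5) = 12/17.
Sum = Σ Δt_i · r(t_i).
Sum ≈ 2.00977.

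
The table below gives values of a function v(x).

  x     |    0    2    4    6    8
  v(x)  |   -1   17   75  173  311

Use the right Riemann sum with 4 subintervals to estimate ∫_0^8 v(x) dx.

1152

Δx = 2.
Sum = 2·[17 + 75 + 173 + 311] = 1152.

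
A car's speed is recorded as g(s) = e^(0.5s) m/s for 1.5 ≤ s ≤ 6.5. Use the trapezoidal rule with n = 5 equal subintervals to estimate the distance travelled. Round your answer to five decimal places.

48.32898

Δs = (6.5 − 1.5)/5 = 1.
g(1.5) ≈ 2.11700, g(2.5) ≈ 3.49034, g(3.5) ≈ 5.75460, g(4.5) ≈ 9.48774, g(5.5) ≈ 15.64263, g(6.5) ≈ 25.79034.
T_5 = (Δs/2)·[g(s_0) + 2g(s_1) + ... + 2g(s_{4}) + g(s_5)].
Sum ≈ 48.32898.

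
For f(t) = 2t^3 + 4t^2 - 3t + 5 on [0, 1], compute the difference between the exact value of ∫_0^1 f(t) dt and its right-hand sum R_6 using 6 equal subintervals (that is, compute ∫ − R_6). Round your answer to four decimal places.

Exact integral: ∫_0^1 f(t) dt ≈ 5.333333.
R_6 ≈ 5.615741.
Error ≈ 5.333333 − 5.615741 ≈ -0.2824.

-0.2824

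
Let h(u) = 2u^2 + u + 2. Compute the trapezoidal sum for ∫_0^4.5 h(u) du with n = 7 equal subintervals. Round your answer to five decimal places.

80.49490

Δu = (4.5 − 0)/7 = 9/14.
h(0) = 2, h(9/14) = 170/49, h(9/7) = 323/49, h(27/14) = 557/49, h(18/7) = 872/49, h(45/14) = 1268/49, h(27/7) = 1745/49, h(4.5) = 47.
T_7 = (Δu/2)·[h(u_0) + 2h(u_1) + ... + 2h(u_{6}) + h(u_7)].
Sum ≈ 80.49490.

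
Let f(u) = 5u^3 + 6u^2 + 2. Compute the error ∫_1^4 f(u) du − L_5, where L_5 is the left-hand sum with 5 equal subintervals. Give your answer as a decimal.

113.67

Exact integral: ∫_1^4 f(u) du = 450.75.
L_5 = 337.08.
Error = 450.75 − 337.08 = 113.67.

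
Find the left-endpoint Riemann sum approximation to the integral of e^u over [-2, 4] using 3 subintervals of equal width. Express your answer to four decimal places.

Δu = (4 − (-2))/3 = 2.
Left endpoints: -2, 0, 2.
f(-2) ≈ 0.1353, f(0) ≈ 1.0000, f(2) ≈ 7.3891.
Sum = Δu · [f(-2) + f(0) + f(2)].
Sum ≈ 17.0488.

17.0488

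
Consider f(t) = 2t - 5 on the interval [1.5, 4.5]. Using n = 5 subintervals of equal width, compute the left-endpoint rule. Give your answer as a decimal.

Δt = (4.5 − 1.5)/5 = 0.6.
Left endpoints: 1.5, 2.1, 2.7, 3.3, 3.9.
f(1.5) = -2, f(2.1) = -0.8, f(2.7) = 0.4, f(3.3) = 1.6, f(3.9) = 2.8.
Sum = Δt · [f(1.5) + f(2.1) + f(2.7) + f(3.3) + f(3.9)].
Sum = 1.2.

1.2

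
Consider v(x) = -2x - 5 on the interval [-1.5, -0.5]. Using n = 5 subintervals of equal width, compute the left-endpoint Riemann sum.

Δx = (-0.5 − (-1.5))/5 = 0.2.
Left endpoints: -1.5, -1.3, -1.1, -0.9, -0.7.
v(-1.5) = -2, v(-1.3) = -2.4, v(-1.1) = -2.8, v(-0.9) = -3.2, v(-0.7) = -3.6.
Sum = Δx · [v(-1.5) + v(-1.3) + v(-1.1) + v(-0.9) + v(-0.7)].
Sum = -2.8.

-2.8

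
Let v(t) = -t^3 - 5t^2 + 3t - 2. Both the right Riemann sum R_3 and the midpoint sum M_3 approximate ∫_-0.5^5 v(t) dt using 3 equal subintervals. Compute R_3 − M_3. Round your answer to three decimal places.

R_3 ≈ -587.86343.
M_3 ≈ -320.55006.
R_3 − M_3 ≈ -267.313.

-267.313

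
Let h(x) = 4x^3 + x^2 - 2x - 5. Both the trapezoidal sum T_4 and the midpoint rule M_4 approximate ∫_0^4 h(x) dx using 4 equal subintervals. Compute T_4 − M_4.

25

T_4 = 258.
M_4 = 233.
T_4 − M_4 = 25.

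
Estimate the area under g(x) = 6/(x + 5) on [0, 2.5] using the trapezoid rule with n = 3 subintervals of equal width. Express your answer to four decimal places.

Δx = (2.5 − 0)/3 = 5/6.
g(0) = 1.2, g(5/6) = 36/35, g(5/3) = 0.9, g(2.5) = 0.8.
T_3 = (Δx/2)·[g(x_0) + 2g(x_1) + 2g(x_2) + g(x_3)].
Sum ≈ 2.4405.

2.4405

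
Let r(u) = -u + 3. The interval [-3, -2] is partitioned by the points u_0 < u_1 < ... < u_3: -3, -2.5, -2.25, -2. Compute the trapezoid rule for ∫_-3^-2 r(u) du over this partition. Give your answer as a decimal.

5.5

Subinterval widths: 0.5, 0.25, 0.25.
r(-3) = 6, r(-2.5) = 5.5, r(-2.25) = 5.25, r(-2) = 5.
On each subinterval the trapezoid contributes (Δu_i/2)·[r(u_{i-1}) + r(u_i)].
Sum = 5.5.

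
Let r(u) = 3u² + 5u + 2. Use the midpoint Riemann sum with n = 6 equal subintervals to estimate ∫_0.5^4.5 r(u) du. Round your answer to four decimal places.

Δu = (4.5 − 0.5)/6 = 2/3.
Midpoints: 5/6, 1.5, 13/6, 17/6, 3.5, 25/6.
r(5/6) = 8.25, r(1.5) = 16.25, r(13/6) = 323/12, r(17/6) = 40.25, r(3.5) = 56.25, r(25/6) = 899/12.
Sum = Δu · [r(5/6) + r(1.5) + r(13/6) + ...].
Sum ≈ 148.5556.

148.5556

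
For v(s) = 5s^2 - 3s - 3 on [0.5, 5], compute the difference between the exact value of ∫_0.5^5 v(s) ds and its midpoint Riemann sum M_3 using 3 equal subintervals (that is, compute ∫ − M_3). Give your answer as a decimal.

4.21875

Exact integral: ∫_0.5^5 v(s) ds = 157.5.
M_3 = 153.28125.
Error = 157.5 − 153.28125 = 4.21875.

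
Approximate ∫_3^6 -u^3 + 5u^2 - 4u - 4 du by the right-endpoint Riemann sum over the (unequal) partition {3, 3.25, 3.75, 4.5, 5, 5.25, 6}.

Subinterval widths: 0.25, 0.5, 0.75, 0.5, 0.25, 0.75.
Right endpoints: 3.25, 3.75, 4.5, 5, 5.25, 6.
f(3.25) = 1.484375, f(3.75) = -1.421875, f(4.5) = -11.875, f(5) = -24, f(5.25) = -31.890625, f(6) = -64.
Sum = Σ Δu_i · f(u_i).
Sum = -77.21875.

-77.21875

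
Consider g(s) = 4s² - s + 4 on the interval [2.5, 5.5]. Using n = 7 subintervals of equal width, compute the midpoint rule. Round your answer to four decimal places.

200.8163

Δs = (5.5 − 2.5)/7 = 3/7.
Midpoints: 19/7, 22/7, 25/7, 4, 31/7, 34/7, 37/7.
g(19/7) = 1507/49, g(22/7) = 1978/49, g(25/7) = 2521/49, g(4) = 64, g(31/7) = 3823/49, g(34/7) = 4582/49, g(37/7) = 5413/49.
Sum = Δs · [g(19/7) + g(22/7) + g(25/7) + ...].
Sum ≈ 200.8163.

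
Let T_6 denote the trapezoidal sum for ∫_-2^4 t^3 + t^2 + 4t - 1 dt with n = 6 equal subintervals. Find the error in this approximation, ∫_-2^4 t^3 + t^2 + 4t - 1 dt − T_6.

Exact integral: ∫_-2^4 f(t) dt = 102.
T_6 = 106.
Error = 102 − 106 = -4.

-4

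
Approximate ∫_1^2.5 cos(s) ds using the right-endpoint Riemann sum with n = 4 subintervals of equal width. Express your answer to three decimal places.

Δs = (2.5 − 1)/4 = 0.375.
Right endpoints: 1.375, 1.75, 2.125, 2.5.
f(1.375) ≈ 0.195, f(1.75) ≈ -0.178, f(2.125) ≈ -0.526, f(2.5) ≈ -0.801.
Sum = Δs · [f(1.375) + f(1.75) + f(2.125) + f(2.5)].
Sum ≈ -0.492.

-0.492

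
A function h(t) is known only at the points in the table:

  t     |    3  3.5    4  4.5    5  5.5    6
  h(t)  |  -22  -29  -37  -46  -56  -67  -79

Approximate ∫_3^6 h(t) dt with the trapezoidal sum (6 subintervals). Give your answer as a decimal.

Δt = 0.5.
T_6 = (0.5/2)·[(-22) + 2·(-29) + 2·(-37) + 2·(-46) + 2·(-56) + 2·(-67) + (-79)] = -142.75.

-142.75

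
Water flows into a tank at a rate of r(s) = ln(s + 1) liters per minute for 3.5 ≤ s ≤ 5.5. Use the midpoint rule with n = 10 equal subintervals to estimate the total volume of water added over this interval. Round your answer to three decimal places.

3.398

Δs = (5.5 − 3.5)/10 = 0.2.
Midpoints: 3.6, 3.8, 4, 4.2, 4.4, 4.6, 4.8, 5, 5.2, 5.4.
r(3.6) ≈ 1.526, r(3.8) ≈ 1.569, r(4) ≈ 1.609, r(4.2) ≈ 1.649, r(4.4) ≈ 1.686, r(4.6) ≈ 1.723, r(4.8) ≈ 1.758, r(5) ≈ 1.792, r(5.2) ≈ 1.825, r(5.4) ≈ 1.856.
Sum = Δs · [r(3.6) + r(3.8) + r(4) + ...].
Sum ≈ 3.398.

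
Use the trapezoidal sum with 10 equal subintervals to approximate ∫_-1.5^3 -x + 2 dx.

Δx = (3 − (-1.5))/10 = 0.45.
f(-1.5) = 3.5, f(-1.05) = 3.05, f(-0.6) = 2.6, f(-0.15) = 2.15, f(0.3) = 1.7, f(0.75) = 1.25, f(1.2) = 0.8, f(1.65) = 0.35, f(2.1) = -0.1, f(2.55) = -0.55, f(3) = -1.
T_10 = (Δx/2)·[f(x_0) + 2f(x_1) + ... + 2f(x_{9}) + f(x_10)].
Sum = 5.625.

5.625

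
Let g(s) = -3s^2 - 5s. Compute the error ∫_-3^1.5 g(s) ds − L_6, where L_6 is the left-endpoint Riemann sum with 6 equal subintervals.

Exact integral: ∫_-3^1.5 g(s) ds = -13.5.
L_6 = -13.921875.
Error = -13.5 − (-13.921875) = 0.421875.

0.421875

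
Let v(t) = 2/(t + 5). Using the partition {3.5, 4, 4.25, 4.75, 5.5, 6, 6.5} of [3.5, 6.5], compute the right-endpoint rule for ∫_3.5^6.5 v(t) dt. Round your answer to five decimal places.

0.58845

Subinterval widths: 0.5, 0.25, 0.5, 0.75, 0.5, 0.5.
Right endpoints: 4, 4.25, 4.75, 5.5, 6, 6.5.
v(4) = 2/9, v(4.25) = 8/37, v(4.75) = 8/39, v(5.5) = 4/21, v(6) = 2/11, v(6.5) = 4/23.
Sum = Σ Δt_i · v(t_i).
Sum ≈ 0.58845.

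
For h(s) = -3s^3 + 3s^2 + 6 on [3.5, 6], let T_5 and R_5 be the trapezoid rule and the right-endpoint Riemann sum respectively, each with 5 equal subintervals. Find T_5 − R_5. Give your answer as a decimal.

112.03125

T_5 = -675.46875.
R_5 = -787.5.
T_5 − R_5 = 112.03125.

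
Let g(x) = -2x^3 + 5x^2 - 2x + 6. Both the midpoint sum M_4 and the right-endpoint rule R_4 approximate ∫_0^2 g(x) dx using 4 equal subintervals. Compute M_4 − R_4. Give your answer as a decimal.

M_4 = 13.375.
R_4 = 13.25.
M_4 − R_4 = 0.125.

0.125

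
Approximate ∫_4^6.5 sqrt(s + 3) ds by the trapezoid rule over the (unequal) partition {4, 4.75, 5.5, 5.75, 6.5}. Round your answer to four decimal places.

7.1727

Subinterval widths: 0.75, 0.75, 0.25, 0.75.
f(4) ≈ 2.6458, f(4.75) ≈ 2.7839, f(5.5) ≈ 2.9155, f(5.75) ≈ 2.9580, f(6.5) ≈ 3.0822.
On each subinterval the trapezoid contributes (Δs_i/2)·[f(s_{i-1}) + f(s_i)].
Sum ≈ 7.1727.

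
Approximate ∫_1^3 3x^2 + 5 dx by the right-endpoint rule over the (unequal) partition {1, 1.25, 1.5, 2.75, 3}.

Subinterval widths: 0.25, 0.25, 1.25, 0.25.
Right endpoints: 1.25, 1.5, 2.75, 3.
f(1.25) = 9.6875, f(1.5) = 11.75, f(2.75) = 27.6875, f(3) = 32.
Sum = Σ Δx_i · f(x_i).
Sum = 47.96875.

47.96875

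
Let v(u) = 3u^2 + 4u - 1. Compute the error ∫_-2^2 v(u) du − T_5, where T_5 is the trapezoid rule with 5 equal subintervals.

-1.28

Exact integral: ∫_-2^2 v(u) du = 12.
T_5 = 13.28.
Error = 12 − 13.28 = -1.28.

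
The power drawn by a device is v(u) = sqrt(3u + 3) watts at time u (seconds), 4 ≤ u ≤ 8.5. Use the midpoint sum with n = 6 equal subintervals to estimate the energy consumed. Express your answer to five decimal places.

Δu = (8.5 − 4)/6 = 0.75.
Midpoints: 4.375, 5.125, 5.875, 6.625, 7.375, 8.125.
v(4.375) ≈ 4.01559, v(5.125) ≈ 4.28661, v(5.875) ≈ 4.54148, v(6.625) ≈ 4.78278, v(7.375) ≈ 5.01248, v(8.125) ≈ 5.23211.
Sum = Δu · [v(4.375) + v(5.125) + v(5.875) + ...].
Sum ≈ 20.90329.

20.90329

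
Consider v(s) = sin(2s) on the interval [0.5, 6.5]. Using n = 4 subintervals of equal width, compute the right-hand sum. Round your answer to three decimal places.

-0.336

Δs = (6.5 − 0.5)/4 = 1.5.
Right endpoints: 2, 3.5, 5, 6.5.
v(2) ≈ -0.757, v(3.5) ≈ 0.657, v(5) ≈ -0.544, v(6.5) ≈ 0.420.
Sum = Δs · [v(2) + v(3.5) + v(5) + v(6.5)].
Sum ≈ -0.336.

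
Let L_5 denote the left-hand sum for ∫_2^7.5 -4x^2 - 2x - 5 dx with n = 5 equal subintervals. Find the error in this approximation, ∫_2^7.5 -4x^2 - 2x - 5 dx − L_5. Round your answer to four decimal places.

-116.5633

Exact integral: ∫_2^7.5 f(x) dx ≈ -631.583333.
L_5 = -515.02.
Error ≈ -631.583333 − (-515.02) ≈ -116.5633.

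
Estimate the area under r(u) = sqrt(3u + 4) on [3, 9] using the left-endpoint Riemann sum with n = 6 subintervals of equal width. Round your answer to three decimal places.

Δu = (9 − 3)/6 = 1.
Left endpoints: 3, 4, 5, 6, 7, 8.
r(3) ≈ 3.606, r(4) ≈ 4.000, r(5) ≈ 4.359, r(6) ≈ 4.690, r(7) ≈ 5.000, r(8) ≈ 5.292.
Sum = Δu · [r(3) + r(4) + r(5) + ...].
Sum ≈ 26.946.

26.946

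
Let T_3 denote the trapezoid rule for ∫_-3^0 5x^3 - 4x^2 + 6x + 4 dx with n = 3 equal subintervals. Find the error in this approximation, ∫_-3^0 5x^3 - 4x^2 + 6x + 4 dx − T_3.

Exact integral: ∫_-3^0 f(x) dx = -152.25.
T_3 = -165.5.
Error = -152.25 − (-165.5) = 13.25.

13.25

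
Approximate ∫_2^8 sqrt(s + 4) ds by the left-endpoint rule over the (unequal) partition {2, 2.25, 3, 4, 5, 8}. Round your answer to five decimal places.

Subinterval widths: 0.25, 0.75, 1, 1, 3.
Left endpoints: 2, 2.25, 3, 4, 5.
f(2) ≈ 2.44949, f(2.25) ≈ 2.50000, f(3) ≈ 2.64575, f(4) ≈ 2.82843, f(5) ≈ 3.00000.
Sum = Σ Δs_i · f(s_i).
Sum ≈ 16.96155.

16.96155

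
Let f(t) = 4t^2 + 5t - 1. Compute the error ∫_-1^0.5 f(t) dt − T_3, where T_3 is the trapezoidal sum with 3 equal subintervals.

-0.25

Exact integral: ∫_-1^0.5 f(t) dt = -1.875.
T_3 = -1.625.
Error = -1.875 − (-1.625) = -0.25.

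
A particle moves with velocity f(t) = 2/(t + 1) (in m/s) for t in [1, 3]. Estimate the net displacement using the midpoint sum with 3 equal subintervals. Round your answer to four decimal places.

1.3795

Δt = (3 − 1)/3 = 2/3.
Midpoints: 4/3, 2, 8/3.
f(4/3) = 6/7, f(2) = 2/3, f(8/3) = 6/11.
Sum = Δt · [f(4/3) + f(2) + f(8/3)].
Sum ≈ 1.3795.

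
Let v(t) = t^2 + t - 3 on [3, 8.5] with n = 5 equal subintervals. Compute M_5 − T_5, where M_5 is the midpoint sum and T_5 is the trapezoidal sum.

M_5 = 210.27875.
T_5 = 211.9425.
M_5 − T_5 = -1.66375.

-1.66375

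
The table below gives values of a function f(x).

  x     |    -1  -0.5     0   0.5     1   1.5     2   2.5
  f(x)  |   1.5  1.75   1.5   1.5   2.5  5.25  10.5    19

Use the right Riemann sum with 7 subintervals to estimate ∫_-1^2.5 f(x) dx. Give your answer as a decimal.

Δx = 0.5.
Sum = 0.5·[1.75 + 1.5 + 1.5 + 2.5 + 5.25 + 10.5 + 19] = 21.

21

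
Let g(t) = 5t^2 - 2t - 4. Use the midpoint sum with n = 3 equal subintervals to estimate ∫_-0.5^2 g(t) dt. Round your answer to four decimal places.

-0.9317

Δt = (2 − (-0.5))/3 = 5/6.
Midpoints: -1/12, 0.75, 19/12.
g(-1/12) = -547/144, g(0.75) = -2.6875, g(19/12) = 773/144.
Sum = Δt · [g(-1/12) + g(0.75) + g(19/12)].
Sum ≈ -0.9317.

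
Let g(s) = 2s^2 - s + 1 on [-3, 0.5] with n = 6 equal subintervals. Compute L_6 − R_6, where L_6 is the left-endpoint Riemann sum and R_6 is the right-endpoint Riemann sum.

L_6 ≈ 32.480324.
R_6 ≈ 20.230324.
L_6 − R_6 = 12.25.

12.25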